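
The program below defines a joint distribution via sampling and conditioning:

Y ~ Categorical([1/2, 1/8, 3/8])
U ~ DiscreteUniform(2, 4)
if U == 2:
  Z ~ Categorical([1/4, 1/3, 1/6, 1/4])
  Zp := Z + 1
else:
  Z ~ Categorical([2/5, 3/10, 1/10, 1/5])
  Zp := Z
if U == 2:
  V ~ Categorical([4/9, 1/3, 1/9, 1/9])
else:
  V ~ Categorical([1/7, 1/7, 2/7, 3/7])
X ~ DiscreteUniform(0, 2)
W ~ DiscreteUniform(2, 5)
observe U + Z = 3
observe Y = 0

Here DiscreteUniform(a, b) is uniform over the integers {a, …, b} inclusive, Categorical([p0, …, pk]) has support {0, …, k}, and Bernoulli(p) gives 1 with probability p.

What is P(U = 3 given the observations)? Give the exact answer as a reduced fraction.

Enumerate traces; 96 have nonzero weight after conditioning:
  (Y=0, U=2, Z=1, V=0, X=0, W=2) weight 1/486
  (Y=0, U=2, Z=1, V=0, X=0, W=3) weight 1/486
  (Y=0, U=2, Z=1, V=0, X=0, W=4) weight 1/486
  (Y=0, U=2, Z=1, V=0, X=0, W=5) weight 1/486
  (Y=0, U=2, Z=1, V=0, X=1, W=2) weight 1/486
  (Y=0, U=2, Z=1, V=0, X=1, W=3) weight 1/486
  (Y=0, U=2, Z=1, V=0, X=1, W=4) weight 1/486
  (Y=0, U=2, Z=1, V=0, X=1, W=5) weight 1/486
  (Y=0, U=3, Z=0, V=0, X=0, W=2) weight 1/1260
  … 87 more
Group by U:
  weight(U=2) = 1/18
  weight(U=3) = 1/15
Total weight = 1/18 + 1/15 = 11/90
P(U=2 | obs) = 1/18 / 11/90 = 5/11
P(U=3 | obs) = 1/15 / 11/90 = 6/11

P(U = 3 | obs) = 6/11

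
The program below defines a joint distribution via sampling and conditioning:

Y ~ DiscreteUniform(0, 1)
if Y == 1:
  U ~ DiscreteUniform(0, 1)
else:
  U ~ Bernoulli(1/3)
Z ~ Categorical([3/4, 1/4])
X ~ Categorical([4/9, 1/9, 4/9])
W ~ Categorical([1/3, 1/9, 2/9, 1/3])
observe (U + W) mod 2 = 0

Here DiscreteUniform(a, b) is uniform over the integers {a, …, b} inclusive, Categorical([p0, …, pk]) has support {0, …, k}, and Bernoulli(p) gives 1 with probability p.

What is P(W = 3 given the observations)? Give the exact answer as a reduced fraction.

Enumerate traces; 48 have nonzero weight after conditioning:
  (Y=0, U=0, Z=0, X=0, W=0) weight 1/27
  (Y=0, U=0, Z=0, X=0, W=2) weight 2/81
  (Y=0, U=0, Z=0, X=1, W=0) weight 1/108
  (Y=0, U=0, Z=0, X=1, W=2) weight 1/162
  (Y=0, U=0, Z=0, X=2, W=0) weight 1/27
  (Y=0, U=0, Z=0, X=2, W=2) weight 2/81
  (Y=0, U=0, Z=1, X=0, W=0) weight 1/81
  (Y=0, U=0, Z=1, X=0, W=2) weight 2/243
  (Y=0, U=1, Z=0, X=0, W=1) weight 1/162
  (Y=0, U=1, Z=0, X=0, W=3) weight 1/54
  … 38 more
Group by W:
  weight(W=0) = 7/36
  weight(W=1) = 5/108
  weight(W=2) = 7/54
  weight(W=3) = 5/36
Total weight = 7/36 + 5/108 + 7/54 + 5/36 = 55/108
P(W=0 | obs) = 7/36 / 55/108 = 21/55
P(W=1 | obs) = 5/108 / 55/108 = 1/11
P(W=2 | obs) = 7/54 / 55/108 = 14/55
P(W=3 | obs) = 5/36 / 55/108 = 3/11

P(W = 3 | obs) = 3/11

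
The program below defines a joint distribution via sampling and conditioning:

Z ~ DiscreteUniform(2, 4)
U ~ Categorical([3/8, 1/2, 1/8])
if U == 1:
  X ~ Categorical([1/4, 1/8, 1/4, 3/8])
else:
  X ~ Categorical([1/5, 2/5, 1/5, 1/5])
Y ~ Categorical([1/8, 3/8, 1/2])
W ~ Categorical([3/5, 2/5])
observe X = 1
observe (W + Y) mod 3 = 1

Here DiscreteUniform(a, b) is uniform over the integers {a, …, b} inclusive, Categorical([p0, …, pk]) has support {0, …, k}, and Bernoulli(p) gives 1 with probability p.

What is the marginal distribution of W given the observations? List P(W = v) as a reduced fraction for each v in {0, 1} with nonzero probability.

P(W=0) = 9/11, P(W=1) = 2/11

Enumerate traces; 18 have nonzero weight after conditioning:
  (Z=2, U=0, X=1, Y=0, W=1) weight 1/400
  (Z=2, U=0, X=1, Y=1, W=0) weight 9/800
  (Z=2, U=1, X=1, Y=0, W=1) weight 1/960
  (Z=2, U=1, X=1, Y=1, W=0) weight 3/640
  (Z=2, U=2, X=1, Y=0, W=1) weight 1/1200
  (Z=2, U=2, X=1, Y=1, W=0) weight 3/800
  (Z=3, U=0, X=1, Y=0, W=1) weight 1/400
  (Z=3, U=0, X=1, Y=1, W=0) weight 9/800
  … 10 more
Group by W:
  weight(W=0) = 189/3200
  weight(W=1) = 21/1600
Total weight = 189/3200 + 21/1600 = 231/3200
P(W=0 | obs) = 189/3200 / 231/3200 = 9/11
P(W=1 | obs) = 21/1600 / 231/3200 = 2/11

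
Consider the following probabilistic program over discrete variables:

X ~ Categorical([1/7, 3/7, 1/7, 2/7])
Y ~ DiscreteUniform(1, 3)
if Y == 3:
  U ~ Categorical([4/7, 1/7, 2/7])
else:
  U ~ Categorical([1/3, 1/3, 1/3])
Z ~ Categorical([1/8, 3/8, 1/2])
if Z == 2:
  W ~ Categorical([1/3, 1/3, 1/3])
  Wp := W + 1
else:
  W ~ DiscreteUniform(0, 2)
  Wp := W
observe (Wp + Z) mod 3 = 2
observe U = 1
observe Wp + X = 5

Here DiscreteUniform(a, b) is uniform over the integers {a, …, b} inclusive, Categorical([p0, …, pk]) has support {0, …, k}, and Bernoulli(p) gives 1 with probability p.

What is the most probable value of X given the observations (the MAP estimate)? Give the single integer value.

Enumerate traces; 6 have nonzero weight after conditioning:
  (X=2, Y=1, U=1, Z=2, W=2) weight 1/378
  (X=2, Y=2, U=1, Z=2, W=2) weight 1/378
  (X=2, Y=3, U=1, Z=2, W=2) weight 1/882
  (X=3, Y=1, U=1, Z=0, W=2) weight 1/756
  (X=3, Y=2, U=1, Z=0, W=2) weight 1/756
  (X=3, Y=3, U=1, Z=0, W=2) weight 1/1764
Group by X:
  weight(X=2) = 17/2646
  weight(X=3) = 17/5292
Total weight = 17/2646 + 17/5292 = 17/1764
P(X=2 | obs) = 17/2646 / 17/1764 = 2/3
P(X=3 | obs) = 17/5292 / 17/1764 = 1/3
argmax = 2

argmax_v P(X = v | obs) = 2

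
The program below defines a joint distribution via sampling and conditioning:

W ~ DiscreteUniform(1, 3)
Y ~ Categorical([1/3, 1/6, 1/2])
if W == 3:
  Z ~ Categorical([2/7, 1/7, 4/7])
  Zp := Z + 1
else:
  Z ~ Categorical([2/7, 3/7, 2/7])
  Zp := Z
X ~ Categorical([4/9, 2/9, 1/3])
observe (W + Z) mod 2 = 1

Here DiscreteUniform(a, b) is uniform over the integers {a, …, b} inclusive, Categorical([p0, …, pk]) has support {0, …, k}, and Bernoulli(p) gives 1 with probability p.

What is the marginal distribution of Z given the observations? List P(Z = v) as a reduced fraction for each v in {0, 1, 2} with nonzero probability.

P(Z=0) = 4/13, P(Z=1) = 3/13, P(Z=2) = 6/13

Enumerate traces; 45 have nonzero weight after conditioning:
  (W=1, Y=0, Z=0, X=0) weight 8/567
  (W=1, Y=0, Z=0, X=1) weight 4/567
  (W=1, Y=0, Z=0, X=2) weight 2/189
  (W=1, Y=0, Z=2, X=0) weight 8/567
  (W=1, Y=0, Z=2, X=1) weight 4/567
  (W=1, Y=0, Z=2, X=2) weight 2/189
  (W=1, Y=1, Z=0, X=0) weight 4/567
  (W=1, Y=1, Z=0, X=1) weight 2/567
  (W=2, Y=0, Z=1, X=0) weight 4/189
  … 36 more
Group by Z:
  weight(Z=0) = 4/21
  weight(Z=1) = 1/7
  weight(Z=2) = 2/7
Total weight = 4/21 + 1/7 + 2/7 = 13/21
P(Z=0 | obs) = 4/21 / 13/21 = 4/13
P(Z=1 | obs) = 1/7 / 13/21 = 3/13
P(Z=2 | obs) = 2/7 / 13/21 = 6/13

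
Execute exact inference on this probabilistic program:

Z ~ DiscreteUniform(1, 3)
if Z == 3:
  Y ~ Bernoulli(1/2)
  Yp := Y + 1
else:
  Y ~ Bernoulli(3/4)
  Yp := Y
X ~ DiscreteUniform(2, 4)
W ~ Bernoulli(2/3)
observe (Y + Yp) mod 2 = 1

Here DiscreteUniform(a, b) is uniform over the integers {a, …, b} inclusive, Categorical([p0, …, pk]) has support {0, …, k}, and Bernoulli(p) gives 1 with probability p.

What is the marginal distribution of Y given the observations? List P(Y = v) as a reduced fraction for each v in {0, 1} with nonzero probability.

P(Y=0) = 1/2, P(Y=1) = 1/2

Enumerate traces; 12 have nonzero weight after conditioning:
  (Z=3, Y=0, X=2, W=0) weight 1/54
  (Z=3, Y=0, X=2, W=1) weight 1/27
  (Z=3, Y=0, X=3, W=0) weight 1/54
  (Z=3, Y=0, X=3, W=1) weight 1/27
  (Z=3, Y=0, X=4, W=0) weight 1/54
  (Z=3, Y=0, X=4, W=1) weight 1/27
  (Z=3, Y=1, X=2, W=0) weight 1/54
  (Z=3, Y=1, X=2, W=1) weight 1/27
  … 4 more
Group by Y:
  weight(Y=0) = 1/6
  weight(Y=1) = 1/6
Total weight = 1/6 + 1/6 = 1/3
P(Y=0 | obs) = 1/6 / 1/3 = 1/2
P(Y=1 | obs) = 1/6 / 1/3 = 1/2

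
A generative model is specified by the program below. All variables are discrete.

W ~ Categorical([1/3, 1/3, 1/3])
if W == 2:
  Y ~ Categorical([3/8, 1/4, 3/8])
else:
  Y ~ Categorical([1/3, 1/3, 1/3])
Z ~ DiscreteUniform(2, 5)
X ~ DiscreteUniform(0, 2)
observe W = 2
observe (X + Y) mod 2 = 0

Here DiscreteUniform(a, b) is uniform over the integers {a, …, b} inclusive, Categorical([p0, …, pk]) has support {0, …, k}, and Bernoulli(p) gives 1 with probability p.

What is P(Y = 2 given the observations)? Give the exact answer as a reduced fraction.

P(Y = 2 | obs) = 3/7

Enumerate traces; 20 have nonzero weight after conditioning:
  (W=2, Y=0, Z=2, X=0) weight 1/96
  (W=2, Y=0, Z=2, X=2) weight 1/96
  (W=2, Y=0, Z=3, X=0) weight 1/96
  (W=2, Y=0, Z=3, X=2) weight 1/96
  (W=2, Y=0, Z=4, X=0) weight 1/96
  (W=2, Y=0, Z=4, X=2) weight 1/96
  (W=2, Y=0, Z=5, X=0) weight 1/96
  (W=2, Y=0, Z=5, X=2) weight 1/96
  (W=2, Y=1, Z=2, X=1) weight 1/144
  (W=2, Y=2, Z=2, X=0) weight 1/96
  … 10 more
Group by Y:
  weight(Y=0) = 1/12
  weight(Y=1) = 1/36
  weight(Y=2) = 1/12
Total weight = 1/12 + 1/36 + 1/12 = 7/36
P(Y=0 | obs) = 1/12 / 7/36 = 3/7
P(Y=1 | obs) = 1/36 / 7/36 = 1/7
P(Y=2 | obs) = 1/12 / 7/36 = 3/7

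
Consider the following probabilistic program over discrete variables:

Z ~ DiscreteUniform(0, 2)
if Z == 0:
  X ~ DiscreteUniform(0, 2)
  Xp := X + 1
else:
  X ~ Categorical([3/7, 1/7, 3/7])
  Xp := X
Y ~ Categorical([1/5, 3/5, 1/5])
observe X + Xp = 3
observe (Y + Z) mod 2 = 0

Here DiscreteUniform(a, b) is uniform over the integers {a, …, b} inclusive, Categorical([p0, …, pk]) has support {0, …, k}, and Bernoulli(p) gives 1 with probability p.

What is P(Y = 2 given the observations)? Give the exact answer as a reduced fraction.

Enumerate traces; 2 have nonzero weight after conditioning:
  (Z=0, X=1, Y=0) weight 1/45
  (Z=0, X=1, Y=2) weight 1/45
Group by Y:
  weight(Y=0) = 1/45
  weight(Y=2) = 1/45
Total weight = 1/45 + 1/45 = 2/45
P(Y=0 | obs) = 1/45 / 2/45 = 1/2
P(Y=2 | obs) = 1/45 / 2/45 = 1/2

P(Y = 2 | obs) = 1/2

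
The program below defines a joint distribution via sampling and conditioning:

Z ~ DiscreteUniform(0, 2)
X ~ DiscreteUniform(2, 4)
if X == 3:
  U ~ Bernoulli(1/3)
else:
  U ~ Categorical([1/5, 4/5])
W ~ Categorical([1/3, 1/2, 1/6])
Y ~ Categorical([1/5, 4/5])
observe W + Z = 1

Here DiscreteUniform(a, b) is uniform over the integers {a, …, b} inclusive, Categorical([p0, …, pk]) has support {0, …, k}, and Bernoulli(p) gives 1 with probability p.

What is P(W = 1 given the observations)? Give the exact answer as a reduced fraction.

Enumerate traces; 24 have nonzero weight after conditioning:
  (Z=0, X=2, U=0, W=1, Y=0) weight 1/450
  (Z=0, X=2, U=0, W=1, Y=1) weight 2/225
  (Z=0, X=2, U=1, W=1, Y=0) weight 2/225
  (Z=0, X=2, U=1, W=1, Y=1) weight 8/225
  (Z=0, X=3, U=0, W=1, Y=0) weight 1/135
  (Z=0, X=3, U=0, W=1, Y=1) weight 4/135
  (Z=0, X=3, U=1, W=1, Y=0) weight 1/270
  (Z=0, X=3, U=1, W=1, Y=1) weight 2/135
  (Z=1, X=2, U=0, W=0, Y=0) weight 1/675
  … 15 more
Group by W:
  weight(W=0) = 1/9
  weight(W=1) = 1/6
Total weight = 1/9 + 1/6 = 5/18
P(W=0 | obs) = 1/9 / 5/18 = 2/5
P(W=1 | obs) = 1/6 / 5/18 = 3/5

P(W = 1 | obs) = 3/5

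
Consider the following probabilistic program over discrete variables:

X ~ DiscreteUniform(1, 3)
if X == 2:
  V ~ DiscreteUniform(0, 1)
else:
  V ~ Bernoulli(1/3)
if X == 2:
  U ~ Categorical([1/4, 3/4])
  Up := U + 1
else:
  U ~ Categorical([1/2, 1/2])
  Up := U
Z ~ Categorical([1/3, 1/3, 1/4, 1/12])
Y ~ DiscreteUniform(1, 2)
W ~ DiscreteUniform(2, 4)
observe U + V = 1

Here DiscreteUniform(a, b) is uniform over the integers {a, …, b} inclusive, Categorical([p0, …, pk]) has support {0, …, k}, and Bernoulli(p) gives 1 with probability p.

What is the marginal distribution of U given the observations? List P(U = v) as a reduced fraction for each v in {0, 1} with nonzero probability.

Enumerate traces; 144 have nonzero weight after conditioning:
  (X=1, V=0, U=1, Z=0, Y=1, W=2) weight 1/162
  (X=1, V=0, U=1, Z=0, Y=1, W=3) weight 1/162
  (X=1, V=0, U=1, Z=0, Y=1, W=4) weight 1/162
  (X=1, V=0, U=1, Z=0, Y=2, W=2) weight 1/162
  (X=1, V=0, U=1, Z=0, Y=2, W=3) weight 1/162
  (X=1, V=0, U=1, Z=0, Y=2, W=4) weight 1/162
  (X=1, V=0, U=1, Z=1, Y=1, W=2) weight 1/162
  (X=1, V=0, U=1, Z=1, Y=1, W=3) weight 1/162
  (X=1, V=1, U=0, Z=0, Y=1, W=2) weight 1/324
  … 135 more
Group by U:
  weight(U=0) = 11/72
  weight(U=1) = 25/72
Total weight = 11/72 + 25/72 = 1/2
P(U=0 | obs) = 11/72 / 1/2 = 11/36
P(U=1 | obs) = 25/72 / 1/2 = 25/36

P(U=0) = 11/36, P(U=1) = 25/36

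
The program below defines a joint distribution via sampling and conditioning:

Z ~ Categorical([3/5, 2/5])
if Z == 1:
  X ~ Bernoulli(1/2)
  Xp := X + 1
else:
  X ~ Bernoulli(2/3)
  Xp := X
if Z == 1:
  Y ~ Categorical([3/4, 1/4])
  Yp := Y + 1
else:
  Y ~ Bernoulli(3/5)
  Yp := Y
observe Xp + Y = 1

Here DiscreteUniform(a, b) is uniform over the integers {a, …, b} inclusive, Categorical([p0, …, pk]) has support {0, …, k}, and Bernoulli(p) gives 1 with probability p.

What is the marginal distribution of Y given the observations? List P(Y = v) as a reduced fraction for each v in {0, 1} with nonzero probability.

Enumerate traces; 3 have nonzero weight after conditioning:
  (Z=0, X=0, Y=1) weight 3/25
  (Z=0, X=1, Y=0) weight 4/25
  (Z=1, X=0, Y=0) weight 3/20
Group by Y:
  weight(Y=0) = 31/100
  weight(Y=1) = 3/25
Total weight = 31/100 + 3/25 = 43/100
P(Y=0 | obs) = 31/100 / 43/100 = 31/43
P(Y=1 | obs) = 3/25 / 43/100 = 12/43

P(Y=0) = 31/43, P(Y=1) = 12/43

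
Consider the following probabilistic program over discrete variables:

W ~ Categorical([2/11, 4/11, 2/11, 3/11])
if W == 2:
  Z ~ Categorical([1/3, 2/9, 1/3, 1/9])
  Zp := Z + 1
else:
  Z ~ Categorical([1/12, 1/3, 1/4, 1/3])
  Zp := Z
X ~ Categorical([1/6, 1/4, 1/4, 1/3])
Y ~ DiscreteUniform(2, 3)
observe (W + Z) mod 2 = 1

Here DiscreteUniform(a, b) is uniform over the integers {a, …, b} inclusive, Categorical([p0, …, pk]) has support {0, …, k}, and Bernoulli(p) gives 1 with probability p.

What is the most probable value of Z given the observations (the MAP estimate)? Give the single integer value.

Enumerate traces; 64 have nonzero weight after conditioning:
  (W=0, Z=1, X=0, Y=2) weight 1/198
  (W=0, Z=1, X=0, Y=3) weight 1/198
  (W=0, Z=1, X=1, Y=2) weight 1/132
  (W=0, Z=1, X=1, Y=3) weight 1/132
  (W=0, Z=1, X=2, Y=2) weight 1/132
  (W=0, Z=1, X=2, Y=3) weight 1/132
  (W=0, Z=1, X=3, Y=2) weight 1/99
  (W=0, Z=1, X=3, Y=3) weight 1/99
  (W=0, Z=3, X=0, Y=2) weight 1/198
  (W=1, Z=0, X=0, Y=2) weight 1/396
  … 54 more
Group by Z:
  weight(Z=0) = 7/132
  weight(Z=1) = 10/99
  weight(Z=2) = 7/44
  weight(Z=3) = 8/99
Total weight = 7/132 + 10/99 + 7/44 + 8/99 = 13/33
P(Z=0 | obs) = 7/132 / 13/33 = 7/52
P(Z=1 | obs) = 10/99 / 13/33 = 10/39
P(Z=2 | obs) = 7/44 / 13/33 = 21/52
P(Z=3 | obs) = 8/99 / 13/33 = 8/39
argmax = 2

argmax_v P(Z = v | obs) = 2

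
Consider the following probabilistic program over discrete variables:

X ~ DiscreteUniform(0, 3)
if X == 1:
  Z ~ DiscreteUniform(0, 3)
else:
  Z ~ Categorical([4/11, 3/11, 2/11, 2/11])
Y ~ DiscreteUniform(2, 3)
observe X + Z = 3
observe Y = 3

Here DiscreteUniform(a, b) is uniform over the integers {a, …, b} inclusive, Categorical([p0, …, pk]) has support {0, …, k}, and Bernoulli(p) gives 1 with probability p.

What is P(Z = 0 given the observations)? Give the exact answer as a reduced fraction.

Enumerate traces; 4 have nonzero weight after conditioning:
  (X=0, Z=3, Y=3) weight 1/44
  (X=1, Z=2, Y=3) weight 1/32
  (X=2, Z=1, Y=3) weight 3/88
  (X=3, Z=0, Y=3) weight 1/22
Group by Z:
  weight(Z=0) = 1/22
  weight(Z=1) = 3/88
  weight(Z=2) = 1/32
  weight(Z=3) = 1/44
Total weight = 1/22 + 3/88 + 1/32 + 1/44 = 47/352
P(Z=0 | obs) = 1/22 / 47/352 = 16/47
P(Z=1 | obs) = 3/88 / 47/352 = 12/47
P(Z=2 | obs) = 1/32 / 47/352 = 11/47
P(Z=3 | obs) = 1/44 / 47/352 = 8/47

P(Z = 0 | obs) = 16/47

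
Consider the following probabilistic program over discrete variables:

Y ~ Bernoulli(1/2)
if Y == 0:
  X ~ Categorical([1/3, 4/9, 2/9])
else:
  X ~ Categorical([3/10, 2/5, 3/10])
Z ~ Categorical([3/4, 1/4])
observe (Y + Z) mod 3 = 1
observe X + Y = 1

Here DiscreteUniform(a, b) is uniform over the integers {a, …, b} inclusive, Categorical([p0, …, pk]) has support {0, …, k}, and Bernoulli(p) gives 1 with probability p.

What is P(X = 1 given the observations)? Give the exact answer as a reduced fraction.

P(X = 1 | obs) = 40/121

Enumerate traces; 2 have nonzero weight after conditioning:
  (Y=0, X=1, Z=1) weight 1/18
  (Y=1, X=0, Z=0) weight 9/80
Group by X:
  weight(X=0) = 9/80
  weight(X=1) = 1/18
Total weight = 9/80 + 1/18 = 121/720
P(X=0 | obs) = 9/80 / 121/720 = 81/121
P(X=1 | obs) = 1/18 / 121/720 = 40/121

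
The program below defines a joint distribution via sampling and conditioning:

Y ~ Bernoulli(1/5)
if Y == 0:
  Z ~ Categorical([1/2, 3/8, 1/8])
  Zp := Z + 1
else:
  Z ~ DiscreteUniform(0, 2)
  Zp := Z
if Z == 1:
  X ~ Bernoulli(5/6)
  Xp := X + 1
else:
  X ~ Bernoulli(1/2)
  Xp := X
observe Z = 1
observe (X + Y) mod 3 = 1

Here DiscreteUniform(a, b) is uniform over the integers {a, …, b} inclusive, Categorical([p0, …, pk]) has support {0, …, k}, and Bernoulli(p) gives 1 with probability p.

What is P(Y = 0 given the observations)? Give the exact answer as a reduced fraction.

P(Y = 0 | obs) = 45/47

Enumerate traces; 2 have nonzero weight after conditioning:
  (Y=0, Z=1, X=1) weight 1/4
  (Y=1, Z=1, X=0) weight 1/90
Group by Y:
  weight(Y=0) = 1/4
  weight(Y=1) = 1/90
Total weight = 1/4 + 1/90 = 47/180
P(Y=0 | obs) = 1/4 / 47/180 = 45/47
P(Y=1 | obs) = 1/90 / 47/180 = 2/47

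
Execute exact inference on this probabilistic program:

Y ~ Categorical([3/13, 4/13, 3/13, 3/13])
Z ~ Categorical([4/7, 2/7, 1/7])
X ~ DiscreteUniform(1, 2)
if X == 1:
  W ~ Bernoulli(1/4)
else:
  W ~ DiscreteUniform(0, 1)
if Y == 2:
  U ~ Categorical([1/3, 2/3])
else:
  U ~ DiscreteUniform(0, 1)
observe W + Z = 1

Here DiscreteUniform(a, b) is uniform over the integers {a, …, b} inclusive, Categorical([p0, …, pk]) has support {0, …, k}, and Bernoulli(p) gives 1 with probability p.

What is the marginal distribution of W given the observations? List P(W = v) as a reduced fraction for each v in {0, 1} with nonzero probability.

Enumerate traces; 32 have nonzero weight after conditioning:
  (Y=0, Z=0, X=1, W=1, U=0) weight 3/364
  (Y=0, Z=0, X=1, W=1, U=1) weight 3/364
  (Y=0, Z=0, X=2, W=1, U=0) weight 3/182
  (Y=0, Z=0, X=2, W=1, U=1) weight 3/182
  (Y=0, Z=1, X=1, W=0, U=0) weight 9/728
  (Y=0, Z=1, X=1, W=0, U=1) weight 9/728
  (Y=0, Z=1, X=2, W=0, U=0) weight 3/364
  (Y=0, Z=1, X=2, W=0, U=1) weight 3/364
  … 24 more
Group by W:
  weight(W=0) = 5/28
  weight(W=1) = 3/14
Total weight = 5/28 + 3/14 = 11/28
P(W=0 | obs) = 5/28 / 11/28 = 5/11
P(W=1 | obs) = 3/14 / 11/28 = 6/11

P(W=0) = 5/11, P(W=1) = 6/11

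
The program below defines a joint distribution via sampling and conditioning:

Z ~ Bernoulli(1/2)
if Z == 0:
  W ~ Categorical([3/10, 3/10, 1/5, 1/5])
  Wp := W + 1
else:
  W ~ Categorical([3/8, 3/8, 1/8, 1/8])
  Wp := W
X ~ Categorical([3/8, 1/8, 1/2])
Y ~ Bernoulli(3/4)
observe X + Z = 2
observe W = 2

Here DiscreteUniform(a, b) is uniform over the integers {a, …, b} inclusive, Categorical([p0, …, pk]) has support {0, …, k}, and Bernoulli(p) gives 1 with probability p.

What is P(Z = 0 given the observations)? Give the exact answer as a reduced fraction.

Enumerate traces; 4 have nonzero weight after conditioning:
  (Z=0, W=2, X=2, Y=0) weight 1/80
  (Z=0, W=2, X=2, Y=1) weight 3/80
  (Z=1, W=2, X=1, Y=0) weight 1/512
  (Z=1, W=2, X=1, Y=1) weight 3/512
Group by Z:
  weight(Z=0) = 1/20
  weight(Z=1) = 1/128
Total weight = 1/20 + 1/128 = 37/640
P(Z=0 | obs) = 1/20 / 37/640 = 32/37
P(Z=1 | obs) = 1/128 / 37/640 = 5/37

P(Z = 0 | obs) = 32/37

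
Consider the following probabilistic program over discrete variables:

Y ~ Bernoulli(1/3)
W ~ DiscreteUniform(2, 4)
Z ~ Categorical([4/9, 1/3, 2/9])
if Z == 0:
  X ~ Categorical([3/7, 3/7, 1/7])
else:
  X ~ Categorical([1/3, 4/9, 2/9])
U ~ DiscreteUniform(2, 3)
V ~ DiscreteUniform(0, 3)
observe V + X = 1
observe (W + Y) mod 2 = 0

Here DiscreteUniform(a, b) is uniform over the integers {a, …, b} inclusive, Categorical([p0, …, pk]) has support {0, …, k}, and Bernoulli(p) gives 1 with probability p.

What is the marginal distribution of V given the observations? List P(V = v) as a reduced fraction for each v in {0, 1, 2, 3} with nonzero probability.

P(V=0) = 248/461, P(V=1) = 213/461

Enumerate traces; 36 have nonzero weight after conditioning:
  (Y=0, W=2, Z=0, X=0, U=2, V=1) weight 1/189
  (Y=0, W=2, Z=0, X=0, U=3, V=1) weight 1/189
  (Y=0, W=2, Z=0, X=1, U=2, V=0) weight 1/189
  (Y=0, W=2, Z=0, X=1, U=3, V=0) weight 1/189
  (Y=0, W=2, Z=1, X=0, U=2, V=1) weight 1/324
  (Y=0, W=2, Z=1, X=0, U=3, V=1) weight 1/324
  (Y=0, W=2, Z=1, X=1, U=2, V=0) weight 1/243
  (Y=0, W=2, Z=1, X=1, U=3, V=0) weight 1/243
  … 28 more
Group by V:
  weight(V=0) = 310/5103
  weight(V=1) = 355/6804
Total weight = 310/5103 + 355/6804 = 2305/20412
P(V=0 | obs) = 310/5103 / 2305/20412 = 248/461
P(V=1 | obs) = 355/6804 / 2305/20412 = 213/461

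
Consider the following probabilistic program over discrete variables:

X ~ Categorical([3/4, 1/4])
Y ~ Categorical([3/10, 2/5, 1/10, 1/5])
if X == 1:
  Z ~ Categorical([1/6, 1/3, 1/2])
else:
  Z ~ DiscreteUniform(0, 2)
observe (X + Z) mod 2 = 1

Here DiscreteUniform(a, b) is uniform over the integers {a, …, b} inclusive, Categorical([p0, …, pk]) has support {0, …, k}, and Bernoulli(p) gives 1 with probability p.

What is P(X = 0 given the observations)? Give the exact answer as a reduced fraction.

Enumerate traces; 12 have nonzero weight after conditioning:
  (X=0, Y=0, Z=1) weight 3/40
  (X=0, Y=1, Z=1) weight 1/10
  (X=0, Y=2, Z=1) weight 1/40
  (X=0, Y=3, Z=1) weight 1/20
  (X=1, Y=0, Z=0) weight 1/80
  (X=1, Y=0, Z=2) weight 3/80
  (X=1, Y=1, Z=0) weight 1/60
  (X=1, Y=1, Z=2) weight 1/20
  … 4 more
Group by X:
  weight(X=0) = 1/4
  weight(X=1) = 1/6
Total weight = 1/4 + 1/6 = 5/12
P(X=0 | obs) = 1/4 / 5/12 = 3/5
P(X=1 | obs) = 1/6 / 5/12 = 2/5

P(X = 0 | obs) = 3/5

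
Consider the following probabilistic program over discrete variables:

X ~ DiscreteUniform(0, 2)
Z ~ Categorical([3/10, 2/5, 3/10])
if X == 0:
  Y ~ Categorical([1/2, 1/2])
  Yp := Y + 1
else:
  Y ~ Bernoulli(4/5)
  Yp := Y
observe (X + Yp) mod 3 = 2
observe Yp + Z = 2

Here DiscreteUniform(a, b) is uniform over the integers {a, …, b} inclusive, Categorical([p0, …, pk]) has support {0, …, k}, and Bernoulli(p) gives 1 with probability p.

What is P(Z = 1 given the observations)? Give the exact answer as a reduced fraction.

P(Z = 1 | obs) = 32/53

Enumerate traces; 3 have nonzero weight after conditioning:
  (X=0, Z=0, Y=1) weight 1/20
  (X=1, Z=1, Y=1) weight 8/75
  (X=2, Z=2, Y=0) weight 1/50
Group by Z:
  weight(Z=0) = 1/20
  weight(Z=1) = 8/75
  weight(Z=2) = 1/50
Total weight = 1/20 + 8/75 + 1/50 = 53/300
P(Z=0 | obs) = 1/20 / 53/300 = 15/53
P(Z=1 | obs) = 8/75 / 53/300 = 32/53
P(Z=2 | obs) = 1/50 / 53/300 = 6/53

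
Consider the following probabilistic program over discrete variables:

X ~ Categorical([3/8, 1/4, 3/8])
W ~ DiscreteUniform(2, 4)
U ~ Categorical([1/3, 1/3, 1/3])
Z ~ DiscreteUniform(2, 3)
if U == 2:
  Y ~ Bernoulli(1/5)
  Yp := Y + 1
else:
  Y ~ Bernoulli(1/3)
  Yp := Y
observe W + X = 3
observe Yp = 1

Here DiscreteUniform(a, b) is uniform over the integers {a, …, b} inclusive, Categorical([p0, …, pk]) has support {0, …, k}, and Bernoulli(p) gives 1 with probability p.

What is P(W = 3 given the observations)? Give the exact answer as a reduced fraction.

Enumerate traces; 12 have nonzero weight after conditioning:
  (X=0, W=3, U=0, Z=2, Y=1) weight 1/144
  (X=0, W=3, U=0, Z=3, Y=1) weight 1/144
  (X=0, W=3, U=1, Z=2, Y=1) weight 1/144
  (X=0, W=3, U=1, Z=3, Y=1) weight 1/144
  (X=0, W=3, U=2, Z=2, Y=0) weight 1/60
  (X=0, W=3, U=2, Z=3, Y=0) weight 1/60
  (X=1, W=2, U=0, Z=2, Y=1) weight 1/216
  (X=1, W=2, U=0, Z=3, Y=1) weight 1/216
  … 4 more
Group by W:
  weight(W=2) = 11/270
  weight(W=3) = 11/180
Total weight = 11/270 + 11/180 = 11/108
P(W=2 | obs) = 11/270 / 11/108 = 2/5
P(W=3 | obs) = 11/180 / 11/108 = 3/5

P(W = 3 | obs) = 3/5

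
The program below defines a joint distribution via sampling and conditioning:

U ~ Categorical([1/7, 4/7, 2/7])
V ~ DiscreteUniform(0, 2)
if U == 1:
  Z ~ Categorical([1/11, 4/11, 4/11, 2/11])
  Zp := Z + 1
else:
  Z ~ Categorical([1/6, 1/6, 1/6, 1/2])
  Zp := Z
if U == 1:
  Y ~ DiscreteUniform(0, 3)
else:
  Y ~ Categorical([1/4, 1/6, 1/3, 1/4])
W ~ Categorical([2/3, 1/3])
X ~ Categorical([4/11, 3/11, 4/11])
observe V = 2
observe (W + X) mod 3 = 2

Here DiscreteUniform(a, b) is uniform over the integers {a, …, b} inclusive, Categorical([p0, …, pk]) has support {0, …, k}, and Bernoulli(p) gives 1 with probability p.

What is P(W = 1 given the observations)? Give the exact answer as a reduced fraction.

Enumerate traces; 96 have nonzero weight after conditioning:
  (U=0, V=2, Z=0, Y=0, W=0, X=2) weight 1/2079
  (U=0, V=2, Z=0, Y=0, W=1, X=1) weight 1/5544
  (U=0, V=2, Z=0, Y=1, W=0, X=2) weight 2/6237
  (U=0, V=2, Z=0, Y=1, W=1, X=1) weight 1/8316
  (U=0, V=2, Z=0, Y=2, W=0, X=2) weight 4/6237
  (U=0, V=2, Z=0, Y=2, W=1, X=1) weight 1/4158
  (U=0, V=2, Z=0, Y=3, W=0, X=2) weight 1/2079
  (U=0, V=2, Z=0, Y=3, W=1, X=1) weight 1/5544
  … 88 more
Group by W:
  weight(W=0) = 8/99
  weight(W=1) = 1/33
Total weight = 8/99 + 1/33 = 1/9
P(W=0 | obs) = 8/99 / 1/9 = 8/11
P(W=1 | obs) = 1/33 / 1/9 = 3/11

P(W = 1 | obs) = 3/11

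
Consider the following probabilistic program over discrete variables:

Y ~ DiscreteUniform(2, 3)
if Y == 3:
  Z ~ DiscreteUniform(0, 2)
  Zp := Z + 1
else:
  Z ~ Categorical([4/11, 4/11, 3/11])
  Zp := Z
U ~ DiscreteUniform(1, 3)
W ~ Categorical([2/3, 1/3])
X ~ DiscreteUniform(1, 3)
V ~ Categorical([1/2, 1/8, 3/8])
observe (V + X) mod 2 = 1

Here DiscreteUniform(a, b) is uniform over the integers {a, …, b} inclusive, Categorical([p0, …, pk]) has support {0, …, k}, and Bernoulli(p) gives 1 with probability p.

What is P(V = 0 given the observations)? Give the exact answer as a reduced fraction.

P(V = 0 | obs) = 8/15

Enumerate traces; 180 have nonzero weight after conditioning:
  (Y=2, Z=0, U=1, W=0, X=1, V=0) weight 2/297
  (Y=2, Z=0, U=1, W=0, X=1, V=2) weight 1/198
  (Y=2, Z=0, U=1, W=0, X=2, V=1) weight 1/594
  (Y=2, Z=0, U=1, W=0, X=3, V=0) weight 2/297
  (Y=2, Z=0, U=1, W=0, X=3, V=2) weight 1/198
  (Y=2, Z=0, U=1, W=1, X=1, V=0) weight 1/297
  (Y=2, Z=0, U=1, W=1, X=1, V=2) weight 1/396
  (Y=2, Z=0, U=1, W=1, X=2, V=1) weight 1/1188
  … 172 more
Group by V:
  weight(V=0) = 1/3
  weight(V=1) = 1/24
  weight(V=2) = 1/4
Total weight = 1/3 + 1/24 + 1/4 = 5/8
P(V=0 | obs) = 1/3 / 5/8 = 8/15
P(V=1 | obs) = 1/24 / 5/8 = 1/15
P(V=2 | obs) = 1/4 / 5/8 = 2/5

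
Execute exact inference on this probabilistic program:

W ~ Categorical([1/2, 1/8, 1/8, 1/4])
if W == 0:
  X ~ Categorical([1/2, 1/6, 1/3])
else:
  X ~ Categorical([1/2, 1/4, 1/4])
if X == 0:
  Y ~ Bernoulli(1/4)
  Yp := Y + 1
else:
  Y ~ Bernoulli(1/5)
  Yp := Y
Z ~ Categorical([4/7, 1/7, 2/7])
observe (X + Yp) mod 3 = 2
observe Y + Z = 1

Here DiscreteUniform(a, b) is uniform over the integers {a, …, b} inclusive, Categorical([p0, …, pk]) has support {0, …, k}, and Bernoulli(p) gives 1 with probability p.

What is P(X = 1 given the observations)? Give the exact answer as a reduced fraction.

Enumerate traces; 12 have nonzero weight after conditioning:
  (W=0, X=0, Y=1, Z=0) weight 1/28
  (W=0, X=1, Y=1, Z=0) weight 1/105
  (W=0, X=2, Y=0, Z=1) weight 2/105
  (W=1, X=0, Y=1, Z=0) weight 1/112
  (W=1, X=1, Y=1, Z=0) weight 1/280
  (W=1, X=2, Y=0, Z=1) weight 1/280
  (W=2, X=0, Y=1, Z=0) weight 1/112
  (W=2, X=1, Y=1, Z=0) weight 1/280
  … 4 more
Group by X:
  weight(X=0) = 1/14
  weight(X=1) = 1/42
  weight(X=2) = 1/30
Total weight = 1/14 + 1/42 + 1/30 = 9/70
P(X=0 | obs) = 1/14 / 9/70 = 5/9
P(X=1 | obs) = 1/42 / 9/70 = 5/27
P(X=2 | obs) = 1/30 / 9/70 = 7/27

P(X = 1 | obs) = 5/27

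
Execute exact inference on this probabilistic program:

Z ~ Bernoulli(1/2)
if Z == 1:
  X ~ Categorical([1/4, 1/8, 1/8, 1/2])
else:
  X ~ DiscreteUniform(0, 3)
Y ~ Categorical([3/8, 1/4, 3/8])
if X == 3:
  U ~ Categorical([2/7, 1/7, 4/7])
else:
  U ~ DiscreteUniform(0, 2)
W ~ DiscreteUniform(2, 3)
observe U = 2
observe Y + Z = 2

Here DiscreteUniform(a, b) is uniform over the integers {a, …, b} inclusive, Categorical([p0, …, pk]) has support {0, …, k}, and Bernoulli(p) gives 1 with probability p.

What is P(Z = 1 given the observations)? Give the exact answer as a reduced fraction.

Enumerate traces; 16 have nonzero weight after conditioning:
  (Z=0, X=0, Y=2, U=2, W=2) weight 1/128
  (Z=0, X=0, Y=2, U=2, W=3) weight 1/128
  (Z=0, X=1, Y=2, U=2, W=2) weight 1/128
  (Z=0, X=1, Y=2, U=2, W=3) weight 1/128
  (Z=0, X=2, Y=2, U=2, W=2) weight 1/128
  (Z=0, X=2, Y=2, U=2, W=3) weight 1/128
  (Z=0, X=3, Y=2, U=2, W=2) weight 3/224
  (Z=0, X=3, Y=2, U=2, W=3) weight 3/224
  (Z=1, X=0, Y=1, U=2, W=2) weight 1/192
  … 7 more
Group by Z:
  weight(Z=0) = 33/448
  weight(Z=1) = 19/336
Total weight = 33/448 + 19/336 = 25/192
P(Z=0 | obs) = 33/448 / 25/192 = 99/175
P(Z=1 | obs) = 19/336 / 25/192 = 76/175

P(Z = 1 | obs) = 76/175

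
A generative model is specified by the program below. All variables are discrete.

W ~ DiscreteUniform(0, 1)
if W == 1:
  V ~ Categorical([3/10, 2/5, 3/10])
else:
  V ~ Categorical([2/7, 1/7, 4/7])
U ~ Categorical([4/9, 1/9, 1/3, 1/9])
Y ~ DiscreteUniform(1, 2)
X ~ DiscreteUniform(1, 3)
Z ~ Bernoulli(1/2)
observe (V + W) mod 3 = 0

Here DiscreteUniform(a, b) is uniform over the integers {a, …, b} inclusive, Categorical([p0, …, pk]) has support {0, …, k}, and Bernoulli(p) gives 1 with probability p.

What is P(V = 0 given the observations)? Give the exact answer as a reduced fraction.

Enumerate traces; 96 have nonzero weight after conditioning:
  (W=0, V=0, U=0, Y=1, X=1, Z=0) weight 1/189
  (W=0, V=0, U=0, Y=1, X=1, Z=1) weight 1/189
  (W=0, V=0, U=0, Y=1, X=2, Z=0) weight 1/189
  (W=0, V=0, U=0, Y=1, X=2, Z=1) weight 1/189
  (W=0, V=0, U=0, Y=1, X=3, Z=0) weight 1/189
  (W=0, V=0, U=0, Y=1, X=3, Z=1) weight 1/189
  (W=0, V=0, U=0, Y=2, X=1, Z=0) weight 1/189
  (W=0, V=0, U=0, Y=2, X=1, Z=1) weight 1/189
  (W=1, V=2, U=0, Y=1, X=1, Z=0) weight 1/180
  … 87 more
Group by V:
  weight(V=0) = 1/7
  weight(V=2) = 3/20
Total weight = 1/7 + 3/20 = 41/140
P(V=0 | obs) = 1/7 / 41/140 = 20/41
P(V=2 | obs) = 3/20 / 41/140 = 21/41

P(V = 0 | obs) = 20/41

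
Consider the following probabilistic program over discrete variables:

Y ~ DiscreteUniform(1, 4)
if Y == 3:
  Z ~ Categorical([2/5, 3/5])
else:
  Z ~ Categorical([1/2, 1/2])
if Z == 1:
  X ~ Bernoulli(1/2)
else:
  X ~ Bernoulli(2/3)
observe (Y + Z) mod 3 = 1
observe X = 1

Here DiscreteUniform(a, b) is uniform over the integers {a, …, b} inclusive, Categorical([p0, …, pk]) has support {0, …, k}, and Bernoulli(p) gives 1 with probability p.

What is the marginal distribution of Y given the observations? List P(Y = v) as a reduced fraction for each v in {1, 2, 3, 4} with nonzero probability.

P(Y=1) = 10/29, P(Y=3) = 9/29, P(Y=4) = 10/29

Enumerate traces; 3 have nonzero weight after conditioning:
  (Y=1, Z=0, X=1) weight 1/12
  (Y=3, Z=1, X=1) weight 3/40
  (Y=4, Z=0, X=1) weight 1/12
Group by Y:
  weight(Y=1) = 1/12
  weight(Y=3) = 3/40
  weight(Y=4) = 1/12
Total weight = 1/12 + 3/40 + 1/12 = 29/120
P(Y=1 | obs) = 1/12 / 29/120 = 10/29
P(Y=3 | obs) = 3/40 / 29/120 = 9/29
P(Y=4 | obs) = 1/12 / 29/120 = 10/29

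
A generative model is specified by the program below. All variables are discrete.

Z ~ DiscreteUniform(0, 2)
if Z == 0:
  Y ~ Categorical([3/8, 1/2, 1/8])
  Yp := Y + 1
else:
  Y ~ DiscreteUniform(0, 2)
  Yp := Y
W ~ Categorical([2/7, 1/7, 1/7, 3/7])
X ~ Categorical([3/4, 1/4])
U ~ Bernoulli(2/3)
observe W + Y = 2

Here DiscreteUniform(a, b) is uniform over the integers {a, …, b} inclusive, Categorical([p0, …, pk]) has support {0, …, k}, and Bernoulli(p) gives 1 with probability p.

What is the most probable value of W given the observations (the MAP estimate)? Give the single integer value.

argmax_v P(W = v | obs) = 0

Enumerate traces; 36 have nonzero weight after conditioning:
  (Z=0, Y=0, W=2, X=0, U=0) weight 1/224
  (Z=0, Y=0, W=2, X=0, U=1) weight 1/112
  (Z=0, Y=0, W=2, X=1, U=0) weight 1/672
  (Z=0, Y=0, W=2, X=1, U=1) weight 1/336
  (Z=0, Y=1, W=1, X=0, U=0) weight 1/168
  (Z=0, Y=1, W=1, X=0, U=1) weight 1/84
  (Z=0, Y=1, W=1, X=1, U=0) weight 1/504
  (Z=0, Y=1, W=1, X=1, U=1) weight 1/252
  (Z=0, Y=2, W=0, X=0, U=0) weight 1/336
  … 27 more
Group by W:
  weight(W=0) = 19/252
  weight(W=1) = 1/18
  weight(W=2) = 25/504
Total weight = 19/252 + 1/18 + 25/504 = 13/72
P(W=0 | obs) = 19/252 / 13/72 = 38/91
P(W=1 | obs) = 1/18 / 13/72 = 4/13
P(W=2 | obs) = 25/504 / 13/72 = 25/91
argmax = 0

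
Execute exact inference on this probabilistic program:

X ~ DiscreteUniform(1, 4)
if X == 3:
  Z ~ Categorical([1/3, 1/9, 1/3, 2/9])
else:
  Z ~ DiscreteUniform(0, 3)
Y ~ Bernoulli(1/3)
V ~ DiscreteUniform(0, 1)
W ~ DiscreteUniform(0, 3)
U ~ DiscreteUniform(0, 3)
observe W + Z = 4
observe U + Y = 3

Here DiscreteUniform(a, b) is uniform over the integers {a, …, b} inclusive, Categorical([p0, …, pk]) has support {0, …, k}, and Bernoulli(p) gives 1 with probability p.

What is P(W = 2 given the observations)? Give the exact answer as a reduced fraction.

Enumerate traces; 48 have nonzero weight after conditioning:
  (X=1, Z=1, Y=0, V=0, W=3, U=3) weight 1/768
  (X=1, Z=1, Y=0, V=1, W=3, U=3) weight 1/768
  (X=1, Z=1, Y=1, V=0, W=3, U=2) weight 1/1536
  (X=1, Z=1, Y=1, V=1, W=3, U=2) weight 1/1536
  (X=1, Z=2, Y=0, V=0, W=2, U=3) weight 1/768
  (X=1, Z=2, Y=0, V=1, W=2, U=3) weight 1/768
  (X=1, Z=2, Y=1, V=0, W=2, U=2) weight 1/1536
  (X=1, Z=2, Y=1, V=1, W=2, U=2) weight 1/1536
  (X=1, Z=3, Y=0, V=0, W=1, U=3) weight 1/768
  … 39 more
Group by W:
  weight(W=1) = 35/2304
  weight(W=2) = 13/768
  weight(W=3) = 31/2304
Total weight = 35/2304 + 13/768 + 31/2304 = 35/768
P(W=1 | obs) = 35/2304 / 35/768 = 1/3
P(W=2 | obs) = 13/768 / 35/768 = 13/35
P(W=3 | obs) = 31/2304 / 35/768 = 31/105

P(W = 2 | obs) = 13/35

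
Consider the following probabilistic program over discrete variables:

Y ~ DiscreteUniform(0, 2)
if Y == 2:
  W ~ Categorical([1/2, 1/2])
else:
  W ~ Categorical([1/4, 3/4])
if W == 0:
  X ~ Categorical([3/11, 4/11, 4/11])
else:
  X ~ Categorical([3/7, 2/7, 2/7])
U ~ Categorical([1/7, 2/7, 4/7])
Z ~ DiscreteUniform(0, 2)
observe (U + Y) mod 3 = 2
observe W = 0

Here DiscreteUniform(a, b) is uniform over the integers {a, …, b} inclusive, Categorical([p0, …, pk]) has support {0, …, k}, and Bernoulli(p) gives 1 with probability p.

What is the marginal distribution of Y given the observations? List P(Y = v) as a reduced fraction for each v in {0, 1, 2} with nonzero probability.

Enumerate traces; 27 have nonzero weight after conditioning:
  (Y=0, W=0, X=0, U=2, Z=0) weight 1/231
  (Y=0, W=0, X=0, U=2, Z=1) weight 1/231
  (Y=0, W=0, X=0, U=2, Z=2) weight 1/231
  (Y=0, W=0, X=1, U=2, Z=0) weight 4/693
  (Y=0, W=0, X=1, U=2, Z=1) weight 4/693
  (Y=0, W=0, X=1, U=2, Z=2) weight 4/693
  (Y=0, W=0, X=2, U=2, Z=0) weight 4/693
  (Y=0, W=0, X=2, U=2, Z=1) weight 4/693
  (Y=1, W=0, X=0, U=1, Z=0) weight 1/462
  (Y=2, W=0, X=0, U=0, Z=0) weight 1/462
  … 17 more
Group by Y:
  weight(Y=0) = 1/21
  weight(Y=1) = 1/42
  weight(Y=2) = 1/42
Total weight = 1/21 + 1/42 + 1/42 = 2/21
P(Y=0 | obs) = 1/21 / 2/21 = 1/2
P(Y=1 | obs) = 1/42 / 2/21 = 1/4
P(Y=2 | obs) = 1/42 / 2/21 = 1/4

P(Y=0) = 1/2, P(Y=1) = 1/4, P(Y=2) = 1/4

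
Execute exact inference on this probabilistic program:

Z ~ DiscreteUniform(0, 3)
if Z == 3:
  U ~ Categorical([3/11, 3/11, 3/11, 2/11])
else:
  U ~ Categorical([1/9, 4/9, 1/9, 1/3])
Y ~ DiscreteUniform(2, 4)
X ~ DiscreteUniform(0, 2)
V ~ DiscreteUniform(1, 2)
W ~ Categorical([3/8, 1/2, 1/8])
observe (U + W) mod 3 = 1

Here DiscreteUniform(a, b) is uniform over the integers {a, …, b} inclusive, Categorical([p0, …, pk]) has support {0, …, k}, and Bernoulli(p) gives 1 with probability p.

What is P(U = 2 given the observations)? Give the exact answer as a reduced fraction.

P(U = 2 | obs) = 4/83

Enumerate traces; 288 have nonzero weight after conditioning:
  (Z=0, U=0, Y=2, X=0, V=1, W=1) weight 1/1296
  (Z=0, U=0, Y=2, X=0, V=2, W=1) weight 1/1296
  (Z=0, U=0, Y=2, X=1, V=1, W=1) weight 1/1296
  (Z=0, U=0, Y=2, X=1, V=2, W=1) weight 1/1296
  (Z=0, U=0, Y=2, X=2, V=1, W=1) weight 1/1296
  (Z=0, U=0, Y=2, X=2, V=2, W=1) weight 1/1296
  (Z=0, U=0, Y=3, X=0, V=1, W=1) weight 1/1296
  (Z=0, U=0, Y=3, X=0, V=2, W=1) weight 1/1296
  (Z=0, U=1, Y=2, X=0, V=1, W=0) weight 1/432
  (Z=0, U=2, Y=2, X=0, V=1, W=2) weight 1/5184
  … 278 more
Group by U:
  weight(U=0) = 5/66
  weight(U=1) = 53/352
  weight(U=2) = 5/264
  weight(U=3) = 13/88
Total weight = 5/66 + 53/352 + 5/264 + 13/88 = 415/1056
P(U=0 | obs) = 5/66 / 415/1056 = 16/83
P(U=1 | obs) = 53/352 / 415/1056 = 159/415
P(U=2 | obs) = 5/264 / 415/1056 = 4/83
P(U=3 | obs) = 13/88 / 415/1056 = 156/415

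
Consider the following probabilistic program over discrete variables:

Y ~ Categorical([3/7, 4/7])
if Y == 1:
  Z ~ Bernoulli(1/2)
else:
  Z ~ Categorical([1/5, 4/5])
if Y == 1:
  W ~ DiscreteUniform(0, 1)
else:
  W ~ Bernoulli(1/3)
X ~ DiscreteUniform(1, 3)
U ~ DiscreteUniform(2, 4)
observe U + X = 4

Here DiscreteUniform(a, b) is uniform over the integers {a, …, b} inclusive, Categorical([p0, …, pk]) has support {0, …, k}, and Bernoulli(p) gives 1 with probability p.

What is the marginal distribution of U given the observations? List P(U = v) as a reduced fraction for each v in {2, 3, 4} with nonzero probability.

P(U=2) = 1/2, P(U=3) = 1/2

Enumerate traces; 16 have nonzero weight after conditioning:
  (Y=0, Z=0, W=0, X=1, U=3) weight 2/315
  (Y=0, Z=0, W=0, X=2, U=2) weight 2/315
  (Y=0, Z=0, W=1, X=1, U=3) weight 1/315
  (Y=0, Z=0, W=1, X=2, U=2) weight 1/315
  (Y=0, Z=1, W=0, X=1, U=3) weight 8/315
  (Y=0, Z=1, W=0, X=2, U=2) weight 8/315
  (Y=0, Z=1, W=1, X=1, U=3) weight 4/315
  (Y=0, Z=1, W=1, X=2, U=2) weight 4/315
  … 8 more
Group by U:
  weight(U=2) = 1/9
  weight(U=3) = 1/9
Total weight = 1/9 + 1/9 = 2/9
P(U=2 | obs) = 1/9 / 2/9 = 1/2
P(U=3 | obs) = 1/9 / 2/9 = 1/2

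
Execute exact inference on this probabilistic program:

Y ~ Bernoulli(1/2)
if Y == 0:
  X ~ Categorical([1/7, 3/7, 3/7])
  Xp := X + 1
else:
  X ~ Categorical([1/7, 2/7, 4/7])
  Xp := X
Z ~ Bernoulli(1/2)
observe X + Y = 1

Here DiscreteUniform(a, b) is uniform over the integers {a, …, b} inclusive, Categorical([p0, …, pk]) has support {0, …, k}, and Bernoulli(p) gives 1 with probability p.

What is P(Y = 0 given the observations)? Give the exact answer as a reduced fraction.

Enumerate traces; 4 have nonzero weight after conditioning:
  (Y=0, X=1, Z=0) weight 3/28
  (Y=0, X=1, Z=1) weight 3/28
  (Y=1, X=0, Z=0) weight 1/28
  (Y=1, X=0, Z=1) weight 1/28
Group by Y:
  weight(Y=0) = 3/14
  weight(Y=1) = 1/14
Total weight = 3/14 + 1/14 = 2/7
P(Y=0 | obs) = 3/14 / 2/7 = 3/4
P(Y=1 | obs) = 1/14 / 2/7 = 1/4

P(Y = 0 | obs) = 3/4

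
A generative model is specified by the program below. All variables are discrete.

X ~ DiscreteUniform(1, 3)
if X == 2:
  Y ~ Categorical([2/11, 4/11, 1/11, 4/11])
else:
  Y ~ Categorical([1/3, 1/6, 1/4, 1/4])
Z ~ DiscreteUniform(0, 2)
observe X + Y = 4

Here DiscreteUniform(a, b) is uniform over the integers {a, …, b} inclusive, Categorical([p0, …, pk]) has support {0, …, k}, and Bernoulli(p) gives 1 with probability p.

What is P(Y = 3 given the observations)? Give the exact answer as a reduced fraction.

P(Y = 3 | obs) = 33/67

Enumerate traces; 9 have nonzero weight after conditioning:
  (X=1, Y=3, Z=0) weight 1/36
  (X=1, Y=3, Z=1) weight 1/36
  (X=1, Y=3, Z=2) weight 1/36
  (X=2, Y=2, Z=0) weight 1/99
  (X=2, Y=2, Z=1) weight 1/99
  (X=2, Y=2, Z=2) weight 1/99
  (X=3, Y=1, Z=0) weight 1/54
  (X=3, Y=1, Z=1) weight 1/54
  … 1 more
Group by Y:
  weight(Y=1) = 1/18
  weight(Y=2) = 1/33
  weight(Y=3) = 1/12
Total weight = 1/18 + 1/33 + 1/12 = 67/396
P(Y=1 | obs) = 1/18 / 67/396 = 22/67
P(Y=2 | obs) = 1/33 / 67/396 = 12/67
P(Y=3 | obs) = 1/12 / 67/396 = 33/67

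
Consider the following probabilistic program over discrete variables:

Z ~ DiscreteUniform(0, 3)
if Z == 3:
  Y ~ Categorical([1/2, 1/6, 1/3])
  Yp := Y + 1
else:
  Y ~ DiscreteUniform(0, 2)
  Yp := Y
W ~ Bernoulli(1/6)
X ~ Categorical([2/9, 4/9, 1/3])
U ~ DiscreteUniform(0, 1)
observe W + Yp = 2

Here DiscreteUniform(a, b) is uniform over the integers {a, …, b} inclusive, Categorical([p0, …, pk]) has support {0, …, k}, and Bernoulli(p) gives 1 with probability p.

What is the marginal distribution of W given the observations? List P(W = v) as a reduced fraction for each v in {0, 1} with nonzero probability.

Enumerate traces; 48 have nonzero weight after conditioning:
  (Z=0, Y=1, W=1, X=0, U=0) weight 1/648
  (Z=0, Y=1, W=1, X=0, U=1) weight 1/648
  (Z=0, Y=1, W=1, X=1, U=0) weight 1/324
  (Z=0, Y=1, W=1, X=1, U=1) weight 1/324
  (Z=0, Y=1, W=1, X=2, U=0) weight 1/432
  (Z=0, Y=1, W=1, X=2, U=1) weight 1/432
  (Z=0, Y=2, W=0, X=0, U=0) weight 5/648
  (Z=0, Y=2, W=0, X=0, U=1) weight 5/648
  … 40 more
Group by W:
  weight(W=0) = 35/144
  weight(W=1) = 1/16
Total weight = 35/144 + 1/16 = 11/36
P(W=0 | obs) = 35/144 / 11/36 = 35/44
P(W=1 | obs) = 1/16 / 11/36 = 9/44

P(W=0) = 35/44, P(W=1) = 9/44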